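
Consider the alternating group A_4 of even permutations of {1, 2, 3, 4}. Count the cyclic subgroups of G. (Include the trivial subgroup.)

8

A cyclic subgroup of order d is generated by each of its φ(d) elements of order d, so the cyclic subgroups of order d number (#elements of order d)/φ(d).
Cyclic subgroups by order — order 1: 1; order 2: 3; order 3: 4.
Total: 8.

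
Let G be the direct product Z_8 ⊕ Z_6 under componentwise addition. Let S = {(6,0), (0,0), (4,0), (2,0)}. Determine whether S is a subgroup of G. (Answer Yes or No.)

|S| = 4 divides |G| = 48, consistent with Lagrange.
S contains the identity, every element's inverse is in S, and S is closed under +: it is a subgroup.
In fact S = ⟨(6,0)⟩.

Yes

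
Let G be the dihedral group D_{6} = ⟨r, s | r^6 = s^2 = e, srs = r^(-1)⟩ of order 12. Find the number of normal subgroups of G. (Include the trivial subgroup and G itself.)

G has 16 subgroups. Checking conjugation-invariance by order — order 1: 1/1 normal; order 2: 1/7 normal; order 3: 1/1 normal; order 4: 0/3 normal; order 6: 3/3 normal; order 12: 1/1 normal.
Total normal subgroups: 7.

7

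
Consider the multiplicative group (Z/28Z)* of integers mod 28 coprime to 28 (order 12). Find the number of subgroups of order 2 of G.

|G| = 12 and 2 | 12, so subgroups of order 2 are possible by Lagrange.
The subgroups of order 2 are: {1, 13}; {1, 15}; {1, 27}.
So G has 3 subgroups of order 2.

3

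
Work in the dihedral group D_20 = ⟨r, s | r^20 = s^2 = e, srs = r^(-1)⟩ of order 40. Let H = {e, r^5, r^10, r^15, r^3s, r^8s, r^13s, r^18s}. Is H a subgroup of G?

Yes

|H| = 8 divides |G| = 40, consistent with Lagrange.
H contains the identity, every element's inverse is in H, and H is closed under ·: it is a subgroup.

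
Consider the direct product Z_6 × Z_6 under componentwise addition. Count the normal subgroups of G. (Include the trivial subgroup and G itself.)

G is abelian, so every subgroup is normal.
G has 30 subgroups in total, hence 30 normal subgroups.

30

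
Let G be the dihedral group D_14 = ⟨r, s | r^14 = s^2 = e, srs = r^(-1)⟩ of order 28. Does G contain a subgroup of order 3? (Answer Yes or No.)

3 does not divide |G| = 28, so by Lagrange no subgroup of order 3 exists.

No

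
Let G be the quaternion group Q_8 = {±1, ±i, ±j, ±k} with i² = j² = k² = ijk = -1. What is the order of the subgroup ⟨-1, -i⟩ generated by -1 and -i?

|⟨-1⟩| = 2 and |⟨-i⟩| = 4, so |H| is a multiple of lcm(2, 4) = 4 and divides |G| = 8.
Closing under the operation: H = {1, -1, i, -i}, so |H| = 4.

4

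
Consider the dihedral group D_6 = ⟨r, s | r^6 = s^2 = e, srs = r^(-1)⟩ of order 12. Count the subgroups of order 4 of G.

|G| = 12 and 4 | 12, so subgroups of order 4 are possible by Lagrange.
The subgroups of order 4 are: {e, r^3, r^2s, r^5s}; {e, r^3, s, r^3s}; {e, r^3, rs, r^4s}.
So G has 3 subgroups of order 4.

3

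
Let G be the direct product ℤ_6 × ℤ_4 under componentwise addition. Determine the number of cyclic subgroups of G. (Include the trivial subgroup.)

12

Group the elements of G by the cyclic subgroup they generate; each cyclic subgroup of order d accounts for φ(d) elements.
Cyclic subgroups by order — order 1: 1; order 2: 3; order 3: 1; order 4: 2; order 6: 3; order 12: 2.
Total: 12.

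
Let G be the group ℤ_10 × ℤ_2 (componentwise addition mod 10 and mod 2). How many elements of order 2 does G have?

An element (a,b) has order lcm(ord(a), ord(b)); count pairs with lcm equal to 2.
Enumerating gives 3 such elements.

3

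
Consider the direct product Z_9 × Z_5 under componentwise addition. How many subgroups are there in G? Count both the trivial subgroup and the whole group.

6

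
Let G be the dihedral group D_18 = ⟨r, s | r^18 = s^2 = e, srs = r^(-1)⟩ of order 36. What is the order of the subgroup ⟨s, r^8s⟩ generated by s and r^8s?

|⟨s⟩| = 2 and |⟨r^8s⟩| = 2, so |H| is a multiple of lcm(2, 2) = 2 and divides |G| = 36.
Closing under the operation: H = {e, r^2, r^4, r^6, r^8, r^10, r^12, r^14, r^16, s, r^2s, r^4s, r^6s, r^8s, r^10s, r^12s, r^14s, r^16s}, so |H| = 18.

18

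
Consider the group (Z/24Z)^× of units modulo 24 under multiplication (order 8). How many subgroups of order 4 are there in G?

7

|G| = 8 and 4 | 8, so subgroups of order 4 are possible by Lagrange.
The subgroups of order 4 are: {1, 11, 13, 23}; {1, 11, 17, 19}; {1, 5, 7, 11}; {1, 5, 13, 17}; … (7 in all).
So G has 7 subgroups of order 4.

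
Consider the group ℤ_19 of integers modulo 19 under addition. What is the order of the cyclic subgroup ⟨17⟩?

In ℤ_19, the order of an element a is n/gcd(a, n).
gcd(17, 19) = 1, so |⟨17⟩| = 19/1 = 19.

19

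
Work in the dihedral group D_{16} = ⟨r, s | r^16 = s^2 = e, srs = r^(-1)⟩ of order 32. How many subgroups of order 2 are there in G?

|G| = 32 and 2 | 32, so subgroups of order 2 are possible by Lagrange.
The subgroups of order 2 are: {e, r^10s}; {e, r^11s}; {e, r^12s}; {e, r^13s}; … (17 in all).
So G has 17 subgroups of order 2.

17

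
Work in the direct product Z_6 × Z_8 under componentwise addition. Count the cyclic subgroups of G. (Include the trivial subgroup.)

16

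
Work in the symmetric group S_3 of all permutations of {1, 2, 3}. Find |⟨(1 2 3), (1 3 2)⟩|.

|⟨(1 2 3)⟩| = 3 and |⟨(1 3 2)⟩| = 3, so |H| is a multiple of lcm(3, 3) = 3 and divides |G| = 6.
Closing under the operation: H = {e, (1 2 3), (1 3 2)}, so |H| = 3.

3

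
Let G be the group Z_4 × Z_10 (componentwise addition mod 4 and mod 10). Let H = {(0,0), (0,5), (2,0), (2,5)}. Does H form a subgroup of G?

|H| = 4 divides |G| = 40, consistent with Lagrange.
H contains the identity, every element's inverse is in H, and H is closed under +: it is a subgroup.

Yes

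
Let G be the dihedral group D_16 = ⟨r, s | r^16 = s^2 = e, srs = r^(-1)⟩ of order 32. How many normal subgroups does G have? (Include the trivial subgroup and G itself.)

8

G has 36 subgroups. Checking conjugation-invariance by order — order 1: 1/1 normal; order 2: 1/17 normal; order 4: 1/9 normal; order 8: 1/5 normal; order 16: 3/3 normal; order 32: 1/1 normal.
Total normal subgroups: 8.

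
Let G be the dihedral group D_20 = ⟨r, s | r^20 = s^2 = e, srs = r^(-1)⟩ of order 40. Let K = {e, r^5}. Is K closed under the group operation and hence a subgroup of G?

No

r^5 ∈ K but its inverse r^15 ∉ K, so K is not a subgroup.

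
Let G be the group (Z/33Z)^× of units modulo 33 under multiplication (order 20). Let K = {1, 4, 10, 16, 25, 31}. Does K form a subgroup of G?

No

|K| = 6 does not divide |G| = 20, so by Lagrange K is not a subgroup.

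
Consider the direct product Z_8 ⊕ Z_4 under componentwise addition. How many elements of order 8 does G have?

16

An element (a,b) has order lcm(ord(a), ord(b)); count pairs with lcm equal to 8.
Enumerating gives 16 such elements.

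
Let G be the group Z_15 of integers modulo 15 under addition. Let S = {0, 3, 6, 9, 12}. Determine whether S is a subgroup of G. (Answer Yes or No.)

Yes

|S| = 5 divides |G| = 15, consistent with Lagrange.
S contains the identity, every element's inverse is in S, and S is closed under +: it is a subgroup.
In fact S = ⟨3⟩.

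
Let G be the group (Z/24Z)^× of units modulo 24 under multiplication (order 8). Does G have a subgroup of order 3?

No

3 does not divide |G| = 8, so by Lagrange no subgroup of order 3 exists.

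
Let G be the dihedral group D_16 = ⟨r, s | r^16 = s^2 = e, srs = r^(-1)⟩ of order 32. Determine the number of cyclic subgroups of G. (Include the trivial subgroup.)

21

Group the elements of G by the cyclic subgroup they generate; each cyclic subgroup of order d accounts for φ(d) elements.
Cyclic subgroups by order — order 1: 1; order 2: 17; order 4: 1; order 8: 1; order 16: 1.
Total: 21.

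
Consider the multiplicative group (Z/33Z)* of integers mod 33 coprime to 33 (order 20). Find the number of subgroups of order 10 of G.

3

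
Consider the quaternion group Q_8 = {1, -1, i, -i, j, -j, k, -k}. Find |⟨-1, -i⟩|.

|⟨-1⟩| = 2 and |⟨-i⟩| = 4, so |H| is a multiple of lcm(2, 4) = 4 and divides |G| = 8.
Closing under the operation: H = {1, -1, i, -i}, so |H| = 4.

4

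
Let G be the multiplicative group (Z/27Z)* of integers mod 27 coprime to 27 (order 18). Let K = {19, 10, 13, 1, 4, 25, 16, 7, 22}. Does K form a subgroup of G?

|K| = 9 divides |G| = 18, consistent with Lagrange.
K contains the identity, every element's inverse is in K, and K is closed under ·: it is a subgroup.
In fact K = ⟨4⟩.

Yes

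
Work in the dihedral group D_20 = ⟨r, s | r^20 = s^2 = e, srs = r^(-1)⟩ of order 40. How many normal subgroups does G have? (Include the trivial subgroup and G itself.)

G has 48 subgroups. Checking conjugation-invariance by order — order 1: 1/1 normal; order 2: 1/21 normal; order 4: 1/11 normal; order 5: 1/1 normal; order 8: 0/5 normal; order 10: 1/5 normal; order 20: 3/3 normal; order 40: 1/1 normal.
Total normal subgroups: 9.

9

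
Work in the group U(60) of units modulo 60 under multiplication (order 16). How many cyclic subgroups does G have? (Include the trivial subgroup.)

Each element a generates a cyclic subgroup ⟨a⟩; distinct elements may generate the same one (a cyclic group of order d has φ(d) generators).
Cyclic subgroups by order — order 1: 1; order 2: 7; order 4: 4.
Total: 12.

12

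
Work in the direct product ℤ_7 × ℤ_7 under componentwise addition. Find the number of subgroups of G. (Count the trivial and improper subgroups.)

|G| = 49, so by Lagrange every subgroup order divides 49. Divisors: 1, 7, 49.
Subgroups by order — order 1: 1; order 7: 8; order 49: 1.
Total: 1 + 8 + 1 = 10.

10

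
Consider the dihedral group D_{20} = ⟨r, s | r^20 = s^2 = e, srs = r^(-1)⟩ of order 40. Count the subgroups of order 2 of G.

21

|G| = 40 and 2 | 40, so subgroups of order 2 are possible by Lagrange.
The subgroups of order 2 are: {e, r^10}; {e, r^10s}; {e, r^11s}; {e, r^12s}; … (21 in all).
So G has 21 subgroups of order 2.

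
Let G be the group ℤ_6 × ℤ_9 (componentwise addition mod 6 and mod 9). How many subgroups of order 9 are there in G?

|G| = 54 and 9 | 54, so subgroups of order 9 are possible by Lagrange.
The subgroups of order 9 are: {(0,0), (0,1), (0,2), (0,3), (0,4), (0,5), (0,6), (0,7), (0,8)}; {(0,0), (0,3), (0,6), (2,0), (2,3), (2,6), (4,0), (4,3), (4,6)}; {(0,0), (0,3), (0,6), (2,1), (2,4), (2,7), (4,2), (4,5), (4,8)}; {(0,0), (0,3), (0,6), (2,2), (2,5), (2,8), (4,1), (4,4), (4,7)}.
So G has 4 subgroups of order 9.

4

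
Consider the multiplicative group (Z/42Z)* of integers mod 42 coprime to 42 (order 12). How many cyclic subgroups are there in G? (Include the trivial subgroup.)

Group the elements of G by the cyclic subgroup they generate; each cyclic subgroup of order d accounts for φ(d) elements.
Cyclic subgroups by order — order 1: 1; order 2: 3; order 3: 1; order 6: 3.
Total: 8.

8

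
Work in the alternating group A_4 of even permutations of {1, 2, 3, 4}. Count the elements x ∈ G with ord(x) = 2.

The elements of order 2 are: (1 2)(3 4), (1 3)(2 4), (1 4)(2 3).
That's 3.

3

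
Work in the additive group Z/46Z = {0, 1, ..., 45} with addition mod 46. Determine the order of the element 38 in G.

23

In Z/46Z, the order of an element a is n/gcd(a, n).
gcd(38, 46) = 2, so |⟨38⟩| = 46/2 = 23.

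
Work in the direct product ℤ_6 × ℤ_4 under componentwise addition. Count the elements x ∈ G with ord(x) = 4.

4

An element (a,b) has order lcm(ord(a), ord(b)); count pairs with lcm equal to 4.
Enumerating gives 4 such elements.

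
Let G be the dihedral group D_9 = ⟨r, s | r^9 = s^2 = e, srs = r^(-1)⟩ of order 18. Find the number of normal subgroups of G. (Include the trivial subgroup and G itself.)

G has 16 subgroups. Checking conjugation-invariance by order — order 1: 1/1 normal; order 2: 0/9 normal; order 3: 1/1 normal; order 6: 0/3 normal; order 9: 1/1 normal; order 18: 1/1 normal.
Total normal subgroups: 4.

4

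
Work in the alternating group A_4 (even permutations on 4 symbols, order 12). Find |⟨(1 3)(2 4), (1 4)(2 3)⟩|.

|⟨(1 3)(2 4)⟩| = 2 and |⟨(1 4)(2 3)⟩| = 2, so |H| is a multiple of lcm(2, 2) = 2 and divides |G| = 12.
Closing under the operation: H = {e, (1 2)(3 4), (1 3)(2 4), (1 4)(2 3)}, so |H| = 4.

4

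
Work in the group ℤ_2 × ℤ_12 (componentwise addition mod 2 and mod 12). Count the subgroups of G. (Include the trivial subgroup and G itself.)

|G| = 24, so by Lagrange every subgroup order divides 24. Divisors: 1, 2, 3, 4, 6, 8, 12, 24.
Subgroups by order — order 1: 1; order 2: 3; order 3: 1; order 4: 3; order 6: 3; order 8: 1; order 12: 3; order 24: 1.
Total: 1 + 3 + 1 + 3 + 3 + 1 + 3 + 1 = 16.

16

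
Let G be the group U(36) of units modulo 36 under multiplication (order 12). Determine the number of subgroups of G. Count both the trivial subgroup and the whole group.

10

|G| = 12, so by Lagrange every subgroup order divides 12. Divisors: 1, 2, 3, 4, 6, 12.
Subgroups by order — order 1: 1; order 2: 3; order 3: 1; order 4: 1; order 6: 3; order 12: 1.
Total: 1 + 3 + 1 + 1 + 3 + 1 = 10.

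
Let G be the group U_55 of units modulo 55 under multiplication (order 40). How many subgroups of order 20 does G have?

3

|G| = 40 and 20 | 40, so subgroups of order 20 are possible by Lagrange.
The subgroups of order 20 are: {1, 3, 4, 9, 12, 14, 16, 23, 26, 27, 31, 34, 36, 37, 38, 42, 47, 48, 49, 53}; {1, 2, 4, 7, 8, 9, 13, 14, 16, 17, 18, 26, 28, 31, 32, 34, 36, 43, 49, 52}; {1, 4, 6, 9, 14, 16, 19, 21, 24, 26, 29, 31, 34, 36, 39, 41, 46, 49, 51, 54}.
So G has 3 subgroups of order 20.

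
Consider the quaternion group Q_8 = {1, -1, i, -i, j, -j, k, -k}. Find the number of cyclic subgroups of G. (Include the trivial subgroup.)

A cyclic subgroup of order d is generated by each of its φ(d) elements of order d, so the cyclic subgroups of order d number (#elements of order d)/φ(d).
Cyclic subgroups by order — order 1: 1; order 2: 1; order 4: 3.
Total: 5.

5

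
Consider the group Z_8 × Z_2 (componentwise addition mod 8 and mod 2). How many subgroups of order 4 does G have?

|G| = 16 and 4 | 16, so subgroups of order 4 are possible by Lagrange.
The subgroups of order 4 are: {(0,0), (0,1), (4,0), (4,1)}; {(0,0), (2,0), (4,0), (6,0)}; {(0,0), (2,1), (4,0), (6,1)}.
So G has 3 subgroups of order 4.

3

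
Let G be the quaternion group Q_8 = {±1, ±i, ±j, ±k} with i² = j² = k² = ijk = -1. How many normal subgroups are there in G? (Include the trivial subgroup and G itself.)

6

G has 6 subgroups. Checking conjugation-invariance by order — order 1: 1/1 normal; order 2: 1/1 normal; order 4: 3/3 normal; order 8: 1/1 normal.
Total normal subgroups: 6.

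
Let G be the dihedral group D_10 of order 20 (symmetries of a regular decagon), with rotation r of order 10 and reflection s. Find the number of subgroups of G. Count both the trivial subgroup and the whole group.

|G| = 20, so by Lagrange every subgroup order divides 20. Divisors: 1, 2, 4, 5, 10, 20.
Subgroups by order — order 1: 1; order 2: 11; order 4: 5; order 5: 1; order 10: 3; order 20: 1.
Total: 1 + 11 + 5 + 1 + 3 + 1 = 22.

22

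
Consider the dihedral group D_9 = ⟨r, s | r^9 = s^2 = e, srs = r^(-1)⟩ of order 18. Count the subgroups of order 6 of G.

|G| = 18 and 6 | 18, so subgroups of order 6 are possible by Lagrange.
The subgroups of order 6 are: {e, r^3, r^6, r^2s, r^5s, r^8s}; {e, r^3, r^6, s, r^3s, r^6s}; {e, r^3, r^6, rs, r^4s, r^7s}.
So G has 3 subgroups of order 6.

3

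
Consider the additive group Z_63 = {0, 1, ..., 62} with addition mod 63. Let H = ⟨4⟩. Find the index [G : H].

|⟨4⟩| = 63 and |G| = 63.
By Lagrange, [G : H] = |G|/|H| = 63/63 = 1.

1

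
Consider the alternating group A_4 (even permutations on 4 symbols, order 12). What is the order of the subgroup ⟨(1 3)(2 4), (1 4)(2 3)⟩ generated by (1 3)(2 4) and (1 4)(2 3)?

4

|⟨(1 3)(2 4)⟩| = 2 and |⟨(1 4)(2 3)⟩| = 2, so |H| is a multiple of lcm(2, 2) = 2 and divides |G| = 12.
Closing under the operation: H = {e, (1 2)(3 4), (1 3)(2 4), (1 4)(2 3)}, so |H| = 4.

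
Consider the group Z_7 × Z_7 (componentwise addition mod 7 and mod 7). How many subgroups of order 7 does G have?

8

|G| = 49 and 7 | 49, so subgroups of order 7 are possible by Lagrange.
The subgroups of order 7 are: {(0,0), (0,1), (0,2), (0,3), (0,4), (0,5), (0,6)}; {(0,0), (1,0), (2,0), (3,0), (4,0), (5,0), (6,0)}; {(0,0), (1,1), (2,2), (3,3), (4,4), (5,5), (6,6)}; {(0,0), (1,2), (2,4), (3,6), (4,1), (5,3), (6,5)}; … (8 in all).
So G has 8 subgroups of order 7.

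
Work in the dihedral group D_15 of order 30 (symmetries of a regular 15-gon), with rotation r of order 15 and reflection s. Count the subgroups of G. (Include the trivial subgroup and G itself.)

|G| = 30, so by Lagrange every subgroup order divides 30. Divisors: 1, 2, 3, 5, 6, 10, 15, 30.
Subgroups by order — order 1: 1; order 2: 15; order 3: 1; order 5: 1; order 6: 5; order 10: 3; order 15: 1; order 30: 1.
Total: 1 + 15 + 1 + 1 + 5 + 3 + 1 + 1 = 28.

28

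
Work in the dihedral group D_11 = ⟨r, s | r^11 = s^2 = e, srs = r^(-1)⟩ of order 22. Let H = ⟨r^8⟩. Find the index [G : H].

2

|⟨r^8⟩| = 11 and |G| = 22.
By Lagrange, [G : H] = |G|/|H| = 22/11 = 2.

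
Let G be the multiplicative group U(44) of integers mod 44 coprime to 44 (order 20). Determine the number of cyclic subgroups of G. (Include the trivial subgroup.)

8

Group the elements of G by the cyclic subgroup they generate; each cyclic subgroup of order d accounts for φ(d) elements.
Cyclic subgroups by order — order 1: 1; order 2: 3; order 5: 1; order 10: 3.
Total: 8.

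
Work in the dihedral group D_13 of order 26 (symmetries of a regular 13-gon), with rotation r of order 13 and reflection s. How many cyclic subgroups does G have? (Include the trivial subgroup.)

15

A cyclic subgroup of order d is generated by each of its φ(d) elements of order d, so the cyclic subgroups of order d number (#elements of order d)/φ(d).
Cyclic subgroups by order — order 1: 1; order 2: 13; order 13: 1.
Total: 15.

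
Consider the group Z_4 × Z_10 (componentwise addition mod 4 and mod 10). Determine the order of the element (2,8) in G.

10

The order of (2,8) in Z_4 × Z_10 is lcm(ord(2) in Z_4, ord(8) in Z_10).
ord(2) = 2 and ord(8) = 5, so |⟨(2,8)⟩| = lcm(2, 5) = 10.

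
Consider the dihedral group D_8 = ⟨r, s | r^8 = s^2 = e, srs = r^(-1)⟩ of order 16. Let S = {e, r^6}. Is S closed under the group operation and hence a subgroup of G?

r^6 ∈ S but its inverse r^2 ∉ S, so S is not a subgroup.

No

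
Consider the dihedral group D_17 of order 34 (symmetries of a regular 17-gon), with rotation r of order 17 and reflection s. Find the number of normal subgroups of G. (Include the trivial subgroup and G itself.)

3

G has 20 subgroups. Checking conjugation-invariance by order — order 1: 1/1 normal; order 2: 0/17 normal; order 17: 1/1 normal; order 34: 1/1 normal.
Total normal subgroups: 3.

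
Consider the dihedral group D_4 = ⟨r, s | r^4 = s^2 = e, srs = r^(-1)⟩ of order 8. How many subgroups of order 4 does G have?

|G| = 8 and 4 | 8, so subgroups of order 4 are possible by Lagrange.
The subgroups of order 4 are: {e, r, r^2, r^3}; {e, r^2, s, r^2s}; {e, r^2, rs, r^3s}.
So G has 3 subgroups of order 4.

3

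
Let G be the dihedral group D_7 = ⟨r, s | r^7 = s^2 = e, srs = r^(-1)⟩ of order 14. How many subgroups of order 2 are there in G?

7

|G| = 14 and 2 | 14, so subgroups of order 2 are possible by Lagrange.
The subgroups of order 2 are: {e, r^2s}; {e, r^3s}; {e, r^4s}; {e, r^5s}; … (7 in all).
So G has 7 subgroups of order 2.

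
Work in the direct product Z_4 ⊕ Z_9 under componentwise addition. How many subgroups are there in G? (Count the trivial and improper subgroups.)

|G| = 36, so by Lagrange every subgroup order divides 36. Divisors: 1, 2, 3, 4, 6, 9, 12, 18, 36.
Subgroups by order — order 1: 1; order 2: 1; order 3: 1; order 4: 1; order 6: 1; order 9: 1; order 12: 1; order 18: 1; order 36: 1.
Total: 1 + 1 + 1 + 1 + 1 + 1 + 1 + 1 + 1 = 9.

9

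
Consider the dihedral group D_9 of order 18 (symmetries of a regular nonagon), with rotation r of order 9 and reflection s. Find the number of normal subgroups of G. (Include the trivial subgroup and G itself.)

4

G has 16 subgroups. Checking conjugation-invariance by order — order 1: 1/1 normal; order 2: 0/9 normal; order 3: 1/1 normal; order 6: 0/3 normal; order 9: 1/1 normal; order 18: 1/1 normal.
Total normal subgroups: 4.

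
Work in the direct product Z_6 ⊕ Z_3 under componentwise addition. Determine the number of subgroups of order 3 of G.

4

|G| = 18 and 3 | 18, so subgroups of order 3 are possible by Lagrange.
The subgroups of order 3 are: {(0,0), (0,1), (0,2)}; {(0,0), (2,0), (4,0)}; {(0,0), (2,1), (4,2)}; {(0,0), (2,2), (4,1)}.
So G has 4 subgroups of order 3.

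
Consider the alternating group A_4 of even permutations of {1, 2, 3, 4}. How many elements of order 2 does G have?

The elements of order 2 are: (1 2)(3 4), (1 3)(2 4), (1 4)(2 3).
That's 3.

3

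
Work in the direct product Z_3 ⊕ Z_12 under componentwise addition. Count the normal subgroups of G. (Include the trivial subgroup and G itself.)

18

G is abelian, so every subgroup is normal.
G has 18 subgroups in total, hence 18 normal subgroups.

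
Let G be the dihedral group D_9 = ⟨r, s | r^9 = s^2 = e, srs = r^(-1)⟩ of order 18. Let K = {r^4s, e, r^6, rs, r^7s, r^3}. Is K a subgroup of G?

|K| = 6 divides |G| = 18, consistent with Lagrange.
K contains the identity, every element's inverse is in K, and K is closed under ·: it is a subgroup.

Yes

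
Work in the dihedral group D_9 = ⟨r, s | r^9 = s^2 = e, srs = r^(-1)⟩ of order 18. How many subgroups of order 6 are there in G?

3

|G| = 18 and 6 | 18, so subgroups of order 6 are possible by Lagrange.
The subgroups of order 6 are: {e, r^3, r^6, r^2s, r^5s, r^8s}; {e, r^3, r^6, s, r^3s, r^6s}; {e, r^3, r^6, rs, r^4s, r^7s}.
So G has 3 subgroups of order 6.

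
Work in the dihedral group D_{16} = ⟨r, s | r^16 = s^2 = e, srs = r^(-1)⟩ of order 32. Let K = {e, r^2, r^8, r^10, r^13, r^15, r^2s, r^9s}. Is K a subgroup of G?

r^15 ∈ K but its inverse r ∉ K, so K is not a subgroup.

No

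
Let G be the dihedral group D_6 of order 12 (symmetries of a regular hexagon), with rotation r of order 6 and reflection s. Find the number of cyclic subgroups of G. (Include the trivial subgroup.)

10

A cyclic subgroup of order d is generated by each of its φ(d) elements of order d, so the cyclic subgroups of order d number (#elements of order d)/φ(d).
Cyclic subgroups by order — order 1: 1; order 2: 7; order 3: 1; order 6: 1.
Total: 10.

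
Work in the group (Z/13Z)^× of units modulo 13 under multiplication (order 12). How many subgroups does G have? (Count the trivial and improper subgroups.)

6

|G| = 12, so by Lagrange every subgroup order divides 12. Divisors: 1, 2, 3, 4, 6, 12.
Subgroups by order — order 1: 1; order 2: 1; order 3: 1; order 4: 1; order 6: 1; order 12: 1.
Total: 1 + 1 + 1 + 1 + 1 + 1 = 6.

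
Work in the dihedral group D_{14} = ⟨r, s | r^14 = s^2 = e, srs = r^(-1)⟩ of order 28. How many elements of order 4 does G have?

0

No element of G has order 4 (even though 4 | 28).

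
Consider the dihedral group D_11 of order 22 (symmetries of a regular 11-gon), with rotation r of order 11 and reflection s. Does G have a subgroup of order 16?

No

16 does not divide |G| = 22, so by Lagrange no subgroup of order 16 exists.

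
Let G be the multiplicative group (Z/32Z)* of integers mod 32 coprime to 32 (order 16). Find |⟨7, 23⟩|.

4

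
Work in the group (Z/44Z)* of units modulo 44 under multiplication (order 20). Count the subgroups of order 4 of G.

1

|G| = 20 and 4 | 20, so subgroups of order 4 are possible by Lagrange.
The subgroups of order 4 are: {1, 21, 23, 43}.
So G has 1 subgroup of order 4.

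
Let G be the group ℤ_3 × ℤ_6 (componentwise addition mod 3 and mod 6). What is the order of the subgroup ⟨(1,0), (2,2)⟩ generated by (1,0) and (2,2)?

|⟨(1,0)⟩| = 3 and |⟨(2,2)⟩| = 3, so |H| is a multiple of lcm(3, 3) = 3 and divides |G| = 18.
Closing under the operation: H = {(0,0), (0,2), (0,4), (1,0), (1,2), (1,4), (2,0), (2,2), (2,4)}, so |H| = 9.

9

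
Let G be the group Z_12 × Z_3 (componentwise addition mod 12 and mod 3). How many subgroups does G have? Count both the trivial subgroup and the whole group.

|G| = 36, so by Lagrange every subgroup order divides 36. Divisors: 1, 2, 3, 4, 6, 9, 12, 18, 36.
Subgroups by order — order 1: 1; order 2: 1; order 3: 4; order 4: 1; order 6: 4; order 9: 1; order 12: 4; order 18: 1; order 36: 1.
Total: 1 + 1 + 4 + 1 + 4 + 1 + 4 + 1 + 1 = 18.

18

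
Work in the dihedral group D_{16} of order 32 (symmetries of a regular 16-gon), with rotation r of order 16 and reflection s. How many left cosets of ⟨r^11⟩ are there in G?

2

|⟨r^11⟩| = 16 and |G| = 32.
By Lagrange, [G : H] = |G|/|H| = 32/16 = 2.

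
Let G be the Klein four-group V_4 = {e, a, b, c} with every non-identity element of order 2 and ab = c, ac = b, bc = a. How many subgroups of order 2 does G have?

3

|G| = 4 and 2 | 4, so subgroups of order 2 are possible by Lagrange.
The subgroups of order 2 are: {e, a}; {e, b}; {e, c}.
So G has 3 subgroups of order 2.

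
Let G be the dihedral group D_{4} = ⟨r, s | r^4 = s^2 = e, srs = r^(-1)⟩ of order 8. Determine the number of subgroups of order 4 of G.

3

|G| = 8 and 4 | 8, so subgroups of order 4 are possible by Lagrange.
The subgroups of order 4 are: {e, r, r^2, r^3}; {e, r^2, s, r^2s}; {e, r^2, rs, r^3s}.
So G has 3 subgroups of order 4.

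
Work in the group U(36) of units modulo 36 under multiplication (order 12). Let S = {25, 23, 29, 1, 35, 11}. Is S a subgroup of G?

25 ∈ S but its inverse 13 ∉ S, so S is not a subgroup.

No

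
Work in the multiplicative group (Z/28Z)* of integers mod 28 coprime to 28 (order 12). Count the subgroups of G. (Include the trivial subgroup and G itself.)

|G| = 12, so by Lagrange every subgroup order divides 12. Divisors: 1, 2, 3, 4, 6, 12.
Subgroups by order — order 1: 1; order 2: 3; order 3: 1; order 4: 1; order 6: 3; order 12: 1.
Total: 1 + 3 + 1 + 1 + 3 + 1 = 10.

10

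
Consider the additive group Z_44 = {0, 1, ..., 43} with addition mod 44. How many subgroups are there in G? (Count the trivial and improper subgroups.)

Subgroups of the cyclic group Z_44 correspond bijectively to divisors of 44.
Divisors of 44: 1, 2, 4, 11, 22, 44.
So Z_44 has 6 subgroups.

6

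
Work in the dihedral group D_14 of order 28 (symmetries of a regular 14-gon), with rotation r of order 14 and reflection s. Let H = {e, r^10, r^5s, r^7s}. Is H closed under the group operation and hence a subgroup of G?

No

r^10 ∈ H but its inverse r^4 ∉ H, so H is not a subgroup.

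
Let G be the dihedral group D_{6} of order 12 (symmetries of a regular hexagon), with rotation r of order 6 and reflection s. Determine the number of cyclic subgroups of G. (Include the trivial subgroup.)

10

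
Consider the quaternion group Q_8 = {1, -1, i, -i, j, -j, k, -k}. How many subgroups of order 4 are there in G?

|G| = 8 and 4 | 8, so subgroups of order 4 are possible by Lagrange.
The subgroups of order 4 are: {1, -1, i, -i}; {1, -1, j, -j}; {1, -1, k, -k}.
So G has 3 subgroups of order 4.

3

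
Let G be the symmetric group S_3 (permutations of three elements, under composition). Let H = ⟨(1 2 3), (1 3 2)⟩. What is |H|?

|⟨(1 2 3)⟩| = 3 and |⟨(1 3 2)⟩| = 3, so |H| is a multiple of lcm(3, 3) = 3 and divides |G| = 6.
Closing under the operation: H = {e, (1 2 3), (1 3 2)}, so |H| = 3.

3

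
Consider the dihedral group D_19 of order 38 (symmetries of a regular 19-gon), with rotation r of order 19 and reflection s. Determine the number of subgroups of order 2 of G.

19

|G| = 38 and 2 | 38, so subgroups of order 2 are possible by Lagrange.
The subgroups of order 2 are: {e, r^10s}; {e, r^11s}; {e, r^12s}; {e, r^13s}; … (19 in all).
So G has 19 subgroups of order 2.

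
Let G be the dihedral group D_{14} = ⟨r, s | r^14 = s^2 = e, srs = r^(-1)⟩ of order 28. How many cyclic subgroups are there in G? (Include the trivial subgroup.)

Group the elements of G by the cyclic subgroup they generate; each cyclic subgroup of order d accounts for φ(d) elements.
Cyclic subgroups by order — order 1: 1; order 2: 15; order 7: 1; order 14: 1.
Total: 18.

18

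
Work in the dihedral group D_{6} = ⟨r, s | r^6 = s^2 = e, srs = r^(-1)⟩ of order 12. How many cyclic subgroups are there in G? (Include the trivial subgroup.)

A cyclic subgroup of order d is generated by each of its φ(d) elements of order d, so the cyclic subgroups of order d number (#elements of order d)/φ(d).
Cyclic subgroups by order — order 1: 1; order 2: 7; order 3: 1; order 6: 1.
Total: 10.

10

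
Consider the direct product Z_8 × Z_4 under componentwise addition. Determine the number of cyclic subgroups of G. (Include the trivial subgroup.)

Each element a generates a cyclic subgroup ⟨a⟩; distinct elements may generate the same one (a cyclic group of order d has φ(d) generators).
Cyclic subgroups by order — order 1: 1; order 2: 3; order 4: 6; order 8: 4.
Total: 14.

14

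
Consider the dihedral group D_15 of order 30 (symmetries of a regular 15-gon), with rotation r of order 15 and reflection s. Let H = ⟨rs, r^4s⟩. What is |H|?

10

|⟨rs⟩| = 2 and |⟨r^4s⟩| = 2, so |H| is a multiple of lcm(2, 2) = 2 and divides |G| = 30.
Closing under the operation: H = {e, r^3, r^6, r^9, r^12, rs, r^4s, r^7s, r^10s, r^13s}, so |H| = 10.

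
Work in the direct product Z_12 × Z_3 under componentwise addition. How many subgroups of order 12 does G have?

4

|G| = 36 and 12 | 36, so subgroups of order 12 are possible by Lagrange.
The subgroups of order 12 are: {(0,0), (0,1), (0,2), (3,0), (3,1), (3,2), (6,0), (6,1), (6,2), (9,0), (9,1), (9,2)}; {(0,0), (1,0), (2,0), (3,0), (4,0), (5,0), (6,0), (7,0), (8,0), (9,0), (10,0), (11,0)}; {(0,0), (1,1), (2,2), (3,0), (4,1), (5,2), (6,0), (7,1), (8,2), (9,0), (10,1), (11,2)}; {(0,0), (1,2), (2,1), (3,0), (4,2), (5,1), (6,0), (7,2), (8,1), (9,0), (10,2), (11,1)}.
So G has 4 subgroups of order 12.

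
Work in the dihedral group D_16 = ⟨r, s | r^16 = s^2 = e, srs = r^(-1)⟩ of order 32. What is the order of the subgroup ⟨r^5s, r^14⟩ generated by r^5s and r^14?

16

|⟨r^5s⟩| = 2 and |⟨r^14⟩| = 8, so |H| is a multiple of lcm(2, 8) = 8 and divides |G| = 32.
Closing under the operation: H = {e, r^2, r^4, r^6, r^8, r^10, r^12, r^14, rs, r^3s, r^5s, r^7s, r^9s, r^11s, r^13s, r^15s}, so |H| = 16.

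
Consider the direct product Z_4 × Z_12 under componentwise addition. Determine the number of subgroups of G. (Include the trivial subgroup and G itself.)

|G| = 48, so by Lagrange every subgroup order divides 48. Divisors: 1, 2, 3, 4, 6, 8, 12, 16, 24, 48.
Subgroups by order — order 1: 1; order 2: 3; order 3: 1; order 4: 7; order 6: 3; order 8: 3; order 12: 7; order 16: 1; order 24: 3; order 48: 1.
Total: 1 + 3 + 1 + 7 + 3 + 3 + 7 + 1 + 3 + 1 = 30.

30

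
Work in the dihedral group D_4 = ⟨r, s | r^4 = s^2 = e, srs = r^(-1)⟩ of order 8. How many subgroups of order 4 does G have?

3

|G| = 8 and 4 | 8, so subgroups of order 4 are possible by Lagrange.
The subgroups of order 4 are: {e, r, r^2, r^3}; {e, r^2, s, r^2s}; {e, r^2, rs, r^3s}.
So G has 3 subgroups of order 4.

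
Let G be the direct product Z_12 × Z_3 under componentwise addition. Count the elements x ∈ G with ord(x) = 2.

1

An element (a,b) has order lcm(ord(a), ord(b)); count pairs with lcm equal to 2.
Enumerating gives 1 such elements.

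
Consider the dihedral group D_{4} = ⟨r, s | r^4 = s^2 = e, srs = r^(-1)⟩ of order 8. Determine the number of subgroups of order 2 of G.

|G| = 8 and 2 | 8, so subgroups of order 2 are possible by Lagrange.
The subgroups of order 2 are: {e, r^2}; {e, r^2s}; {e, r^3s}; {e, rs}; … (5 in all).
So G has 5 subgroups of order 2.

5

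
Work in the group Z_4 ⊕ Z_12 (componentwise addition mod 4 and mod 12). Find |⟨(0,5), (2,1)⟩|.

24

|⟨(0,5)⟩| = 12 and |⟨(2,1)⟩| = 12, so |H| is a multiple of lcm(12, 12) = 12 and divides |G| = 48.
Closing under the operation: H = {(0,0), (0,1), (0,2), (0,3), (0,4), (0,5), (0,6), (0,7), (0,8), (0,9), (0,10), (0,11), (2,0), (2,1), (2,2), (2,3), (2,4), (2,5), (2,6), (2,7), (2,8), (2,9), (2,10), (2,11)}, so |H| = 24.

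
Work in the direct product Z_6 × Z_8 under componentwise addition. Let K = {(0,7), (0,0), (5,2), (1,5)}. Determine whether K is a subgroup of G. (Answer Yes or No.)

(0,7) ∈ K but its inverse (0,1) ∉ K, so K is not a subgroup.

No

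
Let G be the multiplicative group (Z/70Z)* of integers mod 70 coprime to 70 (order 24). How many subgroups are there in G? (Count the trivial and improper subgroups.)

|G| = 24, so by Lagrange every subgroup order divides 24. Divisors: 1, 2, 3, 4, 6, 8, 12, 24.
Subgroups by order — order 1: 1; order 2: 3; order 3: 1; order 4: 3; order 6: 3; order 8: 1; order 12: 3; order 24: 1.
Total: 1 + 3 + 1 + 3 + 3 + 1 + 3 + 1 = 16.

16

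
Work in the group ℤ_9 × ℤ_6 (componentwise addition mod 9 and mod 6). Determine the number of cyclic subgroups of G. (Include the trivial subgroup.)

A cyclic subgroup of order d is generated by each of its φ(d) elements of order d, so the cyclic subgroups of order d number (#elements of order d)/φ(d).
Cyclic subgroups by order — order 1: 1; order 2: 1; order 3: 4; order 6: 4; order 9: 3; order 18: 3.
Total: 16.

16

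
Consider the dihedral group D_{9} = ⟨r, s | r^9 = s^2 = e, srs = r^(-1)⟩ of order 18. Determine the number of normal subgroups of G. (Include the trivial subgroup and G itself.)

G has 16 subgroups. Checking conjugation-invariance by order — order 1: 1/1 normal; order 2: 0/9 normal; order 3: 1/1 normal; order 6: 0/3 normal; order 9: 1/1 normal; order 18: 1/1 normal.
Total normal subgroups: 4.

4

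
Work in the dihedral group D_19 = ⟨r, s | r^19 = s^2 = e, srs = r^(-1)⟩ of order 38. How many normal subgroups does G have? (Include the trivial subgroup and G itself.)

3

G has 22 subgroups. Checking conjugation-invariance by order — order 1: 1/1 normal; order 2: 0/19 normal; order 19: 1/1 normal; order 38: 1/1 normal.
Total normal subgroups: 3.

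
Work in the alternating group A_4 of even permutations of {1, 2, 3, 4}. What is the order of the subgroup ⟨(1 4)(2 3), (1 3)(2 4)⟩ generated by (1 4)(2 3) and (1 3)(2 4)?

4

|⟨(1 4)(2 3)⟩| = 2 and |⟨(1 3)(2 4)⟩| = 2, so |H| is a multiple of lcm(2, 2) = 2 and divides |G| = 12.
Closing under the operation: H = {e, (1 2)(3 4), (1 3)(2 4), (1 4)(2 3)}, so |H| = 4.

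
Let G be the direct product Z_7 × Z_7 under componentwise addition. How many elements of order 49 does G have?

0

An element (a,b) has order lcm(ord(a), ord(b)); count pairs with lcm equal to 49.
Enumerating gives 0 such elements.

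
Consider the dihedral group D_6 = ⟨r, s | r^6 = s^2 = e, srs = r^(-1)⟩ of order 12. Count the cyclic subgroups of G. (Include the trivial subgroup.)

Group the elements of G by the cyclic subgroup they generate; each cyclic subgroup of order d accounts for φ(d) elements.
Cyclic subgroups by order — order 1: 1; order 2: 7; order 3: 1; order 6: 1.
Total: 10.

10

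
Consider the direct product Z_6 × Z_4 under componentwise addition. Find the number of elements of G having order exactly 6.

An element (a,b) has order lcm(ord(a), ord(b)); count pairs with lcm equal to 6.
Enumerating gives 6 such elements.

6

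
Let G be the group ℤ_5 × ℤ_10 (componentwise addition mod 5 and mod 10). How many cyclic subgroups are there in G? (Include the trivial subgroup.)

A cyclic subgroup of order d is generated by each of its φ(d) elements of order d, so the cyclic subgroups of order d number (#elements of order d)/φ(d).
Cyclic subgroups by order — order 1: 1; order 2: 1; order 5: 6; order 10: 6.
Total: 14.

14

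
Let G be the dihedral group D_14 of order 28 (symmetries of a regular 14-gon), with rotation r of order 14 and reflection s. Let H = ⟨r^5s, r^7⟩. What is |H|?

4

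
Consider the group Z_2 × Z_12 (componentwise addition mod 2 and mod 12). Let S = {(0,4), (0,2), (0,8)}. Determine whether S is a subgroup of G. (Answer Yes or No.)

The identity (0,0) ∉ S, so S is not a subgroup.

No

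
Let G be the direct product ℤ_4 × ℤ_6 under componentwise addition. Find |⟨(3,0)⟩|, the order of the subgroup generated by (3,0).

4

The order of (3,0) in Z_4 × Z_6 is lcm(ord(3) in Z_4, ord(0) in Z_6).
ord(3) = 4 and ord(0) = 1, so |⟨(3,0)⟩| = lcm(4, 1) = 4.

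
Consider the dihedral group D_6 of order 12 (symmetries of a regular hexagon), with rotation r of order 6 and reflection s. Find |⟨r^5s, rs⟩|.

6

|⟨r^5s⟩| = 2 and |⟨rs⟩| = 2, so |H| is a multiple of lcm(2, 2) = 2 and divides |G| = 12.
Closing under the operation: H = {e, r^2, r^4, rs, r^3s, r^5s}, so |H| = 6.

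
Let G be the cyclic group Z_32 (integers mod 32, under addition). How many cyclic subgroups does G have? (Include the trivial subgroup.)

6

A cyclic subgroup of order d is generated by each of its φ(d) elements of order d, so the cyclic subgroups of order d number (#elements of order d)/φ(d).
Cyclic subgroups by order — order 1: 1; order 2: 1; order 4: 1; order 8: 1; order 16: 1; order 32: 1.
Total: 6.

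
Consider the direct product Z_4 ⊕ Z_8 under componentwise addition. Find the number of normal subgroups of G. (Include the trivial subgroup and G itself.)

G is abelian, so every subgroup is normal.
G has 22 subgroups in total, hence 22 normal subgroups.

22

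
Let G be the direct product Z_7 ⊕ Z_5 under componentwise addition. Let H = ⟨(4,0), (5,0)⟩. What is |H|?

7

|⟨(4,0)⟩| = 7 and |⟨(5,0)⟩| = 7, so |H| is a multiple of lcm(7, 7) = 7 and divides |G| = 35.
Closing under the operation: H = {(0,0), (1,0), (2,0), (3,0), (4,0), (5,0), (6,0)}, so |H| = 7.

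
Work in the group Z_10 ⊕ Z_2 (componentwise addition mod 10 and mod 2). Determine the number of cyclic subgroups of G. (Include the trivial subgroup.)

8

Group the elements of G by the cyclic subgroup they generate; each cyclic subgroup of order d accounts for φ(d) elements.
Cyclic subgroups by order — order 1: 1; order 2: 3; order 5: 1; order 10: 3.
Total: 8.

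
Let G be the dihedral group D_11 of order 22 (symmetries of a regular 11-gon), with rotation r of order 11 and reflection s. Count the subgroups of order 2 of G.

|G| = 22 and 2 | 22, so subgroups of order 2 are possible by Lagrange.
The subgroups of order 2 are: {e, r^10s}; {e, r^2s}; {e, r^3s}; {e, r^4s}; … (11 in all).
So G has 11 subgroups of order 2.

11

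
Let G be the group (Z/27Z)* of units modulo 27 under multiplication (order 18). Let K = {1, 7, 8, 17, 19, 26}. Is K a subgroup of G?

No

19 ∈ K but its inverse 10 ∉ K, so K is not a subgroup.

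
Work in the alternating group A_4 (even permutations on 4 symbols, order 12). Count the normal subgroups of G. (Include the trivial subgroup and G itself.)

G has 10 subgroups. Checking conjugation-invariance by order — order 1: 1/1 normal; order 2: 0/3 normal; order 3: 0/4 normal; order 4: 1/1 normal; order 12: 1/1 normal.
Total normal subgroups: 3.

3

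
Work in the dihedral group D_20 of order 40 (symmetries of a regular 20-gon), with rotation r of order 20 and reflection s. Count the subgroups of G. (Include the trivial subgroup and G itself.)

|G| = 40, so by Lagrange every subgroup order divides 40. Divisors: 1, 2, 4, 5, 8, 10, 20, 40.
Subgroups by order — order 1: 1; order 2: 21; order 4: 11; order 5: 1; order 8: 5; order 10: 5; order 20: 3; order 40: 1.
Total: 1 + 21 + 11 + 1 + 5 + 5 + 3 + 1 = 48.

48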